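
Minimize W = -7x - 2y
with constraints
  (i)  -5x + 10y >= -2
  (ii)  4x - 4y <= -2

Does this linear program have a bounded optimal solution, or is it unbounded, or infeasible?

unbounded

From the feasible point (-7/5, -9/10), moving in the direction (4, 4) keeps every constraint satisfied while W decreases without bound.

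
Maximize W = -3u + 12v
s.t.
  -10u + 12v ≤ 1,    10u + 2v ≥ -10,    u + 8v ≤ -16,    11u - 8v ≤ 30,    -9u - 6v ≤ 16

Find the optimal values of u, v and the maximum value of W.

u = -16/33, v = -64/33, maximum W = -240/11

Extreme points and W = -3u + 12v:
  (7/6, -103/48) → W = -117/4
  (-16/33, -64/33) → W = -240/11
  (26/69, -223/69) → W = -918/23

The optimum lies where u + 8v = -16 and -9u - 6v = 16.
Solving simultaneously gives u = -16/33, v = -64/33.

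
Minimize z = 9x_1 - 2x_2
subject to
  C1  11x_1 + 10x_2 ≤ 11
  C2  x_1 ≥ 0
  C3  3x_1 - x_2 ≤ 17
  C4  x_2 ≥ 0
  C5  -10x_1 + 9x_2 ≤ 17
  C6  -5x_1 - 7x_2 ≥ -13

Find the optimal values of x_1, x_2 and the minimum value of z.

Vertices and z = 9x_1 - 2x_2:
  (0, 11/10) → z = -11/5
  (1, 0) → z = 9
  (0, 0) → z = 0

x_1 = 0, x_2 = 11/10, minimum z = -11/5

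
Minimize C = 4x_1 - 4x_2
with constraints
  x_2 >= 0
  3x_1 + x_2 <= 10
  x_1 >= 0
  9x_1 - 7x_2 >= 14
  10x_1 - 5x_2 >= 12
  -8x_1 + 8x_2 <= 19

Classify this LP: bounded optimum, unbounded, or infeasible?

bounded optimum

Corner points and C = 4x_1 - 4x_2:
  (10/3, 0) → C = 40/3
  (14/9, 0) → C = 56/9
  (14/5, 8/5) → C = 24/5
The feasible region has finitely many vertices and no improving ray; the minimum is 24/5 at (14/5, 8/5).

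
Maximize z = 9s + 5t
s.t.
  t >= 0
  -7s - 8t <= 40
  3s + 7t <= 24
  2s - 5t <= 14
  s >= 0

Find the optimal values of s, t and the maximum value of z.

s = 218/29, t = 6/29, maximum z = 1992/29

Extreme points and z = 9s + 5t:
  (7, 0) → z = 63
  (0, 0) → z = 0
  (218/29, 6/29) → z = 1992/29
  (0, 24/7) → z = 120/7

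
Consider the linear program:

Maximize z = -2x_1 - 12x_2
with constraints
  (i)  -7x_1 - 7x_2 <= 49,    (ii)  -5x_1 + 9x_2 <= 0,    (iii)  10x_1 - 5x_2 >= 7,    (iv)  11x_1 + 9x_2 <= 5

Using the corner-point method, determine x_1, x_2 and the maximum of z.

x_1 = 34, x_2 = -41, maximum z = 424

Extreme points and z = -2x_1 - 12x_2:
  (-28/15, -77/15) → z = 196/3
  (34, -41) → z = 424
  (88/145, -27/145) → z = 148/145

The optimum lies where -7x_1 - 7x_2 = 49 and 11x_1 + 9x_2 = 5.
Solving simultaneously gives x_1 = 34, x_2 = -41.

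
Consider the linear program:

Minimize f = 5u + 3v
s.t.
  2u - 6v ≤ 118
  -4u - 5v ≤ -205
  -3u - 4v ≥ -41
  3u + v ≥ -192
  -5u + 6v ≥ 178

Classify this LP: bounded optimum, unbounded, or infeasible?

The boundaries -4u - 5v = -205 and 3u + v = -192 meet at (-1165/11, 1383/11), but that point violates -3u - 4v ≥ -41. Every candidate vertex is excluded by some other constraint, so the feasible region is empty.

infeasible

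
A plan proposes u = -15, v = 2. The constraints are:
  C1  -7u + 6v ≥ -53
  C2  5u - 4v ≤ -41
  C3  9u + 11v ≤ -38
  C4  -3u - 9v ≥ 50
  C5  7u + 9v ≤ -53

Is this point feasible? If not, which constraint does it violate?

Constraint C4: -3u - 9v = 27, which is not ≥ 50. All other constraints are satisfied.

not feasible — violates C4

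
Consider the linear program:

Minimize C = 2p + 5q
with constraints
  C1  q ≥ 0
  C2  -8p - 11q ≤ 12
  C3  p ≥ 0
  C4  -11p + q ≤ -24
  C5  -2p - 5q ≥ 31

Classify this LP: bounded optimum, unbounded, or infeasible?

infeasible

The boundaries q = 0 and -11p + q = -24 meet at (24/11, 0), but that point violates -2p - 5q ≥ 31. Every candidate vertex is excluded by some other constraint, so the feasible region is empty.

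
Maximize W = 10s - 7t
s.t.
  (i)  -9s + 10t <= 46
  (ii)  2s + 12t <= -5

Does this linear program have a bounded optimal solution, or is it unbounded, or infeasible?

From the feasible point (-301/64, 47/128), moving in the direction (12, -2) keeps every constraint satisfied while W increases without bound.

unbounded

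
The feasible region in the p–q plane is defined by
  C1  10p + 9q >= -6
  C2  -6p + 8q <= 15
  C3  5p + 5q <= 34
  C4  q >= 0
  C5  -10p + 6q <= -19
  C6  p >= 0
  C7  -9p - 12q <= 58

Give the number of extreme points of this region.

3

Pairwise boundary intersections that survive every other constraint:
  (34/5, 0)
  (299/80, 49/16)
  (19/10, 0)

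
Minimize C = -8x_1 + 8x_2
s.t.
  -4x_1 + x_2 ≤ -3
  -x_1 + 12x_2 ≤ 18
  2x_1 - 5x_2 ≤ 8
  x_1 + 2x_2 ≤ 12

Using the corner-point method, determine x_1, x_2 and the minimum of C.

x_1 = 76/9, x_2 = 16/9, minimum C = -160/3

Vertices and C = -8x_1 + 8x_2:
  (54/47, 75/47) → C = 168/47
  (7/18, -13/9) → C = -44/3
  (54/7, 15/7) → C = -312/7
  (76/9, 16/9) → C = -160/3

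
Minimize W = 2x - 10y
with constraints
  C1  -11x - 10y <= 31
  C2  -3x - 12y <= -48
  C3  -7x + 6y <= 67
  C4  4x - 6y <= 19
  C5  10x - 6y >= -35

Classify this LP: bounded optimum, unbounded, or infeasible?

unbounded

From the feasible point (86/11, 45/22), moving in the direction (6, 4) keeps every constraint satisfied while W decreases without bound.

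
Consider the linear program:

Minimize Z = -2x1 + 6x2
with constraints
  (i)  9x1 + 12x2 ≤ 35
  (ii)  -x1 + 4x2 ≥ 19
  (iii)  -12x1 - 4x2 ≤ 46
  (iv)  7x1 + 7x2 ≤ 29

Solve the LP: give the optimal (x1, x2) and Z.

Feasible corners and Z = -2x1 + 6x2:
  (-11/6, 103/24) → Z = 353/12
  (-173/27, 139/18) → Z = 1597/27
  (-5, 7/2) → Z = 31

The binding constraints are 9x1 + 12x2 = 35 and -x1 + 4x2 = 19.
Solving simultaneously gives x1 = -11/6, x2 = 103/24.

x1 = -11/6, x2 = 103/24, minimum Z = 353/12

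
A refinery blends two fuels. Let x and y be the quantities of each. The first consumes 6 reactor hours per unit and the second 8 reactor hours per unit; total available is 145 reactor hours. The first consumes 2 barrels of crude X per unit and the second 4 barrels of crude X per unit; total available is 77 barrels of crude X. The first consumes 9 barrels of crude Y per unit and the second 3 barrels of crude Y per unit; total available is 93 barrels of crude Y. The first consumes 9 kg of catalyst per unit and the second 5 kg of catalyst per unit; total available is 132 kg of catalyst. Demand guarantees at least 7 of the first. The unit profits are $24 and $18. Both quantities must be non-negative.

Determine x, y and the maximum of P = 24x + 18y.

Corner points and P = 24x + 18y:
  (31/3, 0) → P = 248
  (7, 0) → P = 168
  (7, 10) → P = 348

The binding constraints are 9x + 3y = 93 and x = 7.
Solving simultaneously gives x = 7, y = 10.

x = 7, y = 10, maximum P = 348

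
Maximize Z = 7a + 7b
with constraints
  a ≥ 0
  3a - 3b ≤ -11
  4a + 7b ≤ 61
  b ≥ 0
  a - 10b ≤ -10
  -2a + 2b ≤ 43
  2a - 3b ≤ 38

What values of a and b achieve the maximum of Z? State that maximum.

Vertices and Z = 7a + 7b:
  (0, 11/3) → Z = 77/3
  (0, 61/7) → Z = 61
  (106/33, 227/33) → Z = 777/11

a = 106/33, b = 227/33, maximum Z = 777/11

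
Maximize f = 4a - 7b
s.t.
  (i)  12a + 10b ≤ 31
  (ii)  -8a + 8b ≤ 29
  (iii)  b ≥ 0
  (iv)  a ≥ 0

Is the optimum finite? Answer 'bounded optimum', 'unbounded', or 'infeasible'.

Feasible corners and f = 4a - 7b:
  (31/12, 0) → f = 31/3
  (0, 31/10) → f = -217/10
  (0, 0) → f = 0
The feasible region has finitely many vertices and no improving ray; the maximum is 31/3 at (31/12, 0).

bounded optimum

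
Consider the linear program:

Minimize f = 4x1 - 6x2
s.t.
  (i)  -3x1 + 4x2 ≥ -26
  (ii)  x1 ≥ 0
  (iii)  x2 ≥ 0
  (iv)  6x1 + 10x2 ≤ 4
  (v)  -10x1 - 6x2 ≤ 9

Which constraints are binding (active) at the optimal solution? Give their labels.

(ii) and (iv)

Feasible corners and f = 4x1 - 6x2:
  (0, 0) → f = 0
  (0, 2/5) → f = -12/5
  (2/3, 0) → f = 8/3

The minimum is at (0, 2/5). Substituting into each constraint, equality holds for (ii) and (iv); the remaining constraints have slack.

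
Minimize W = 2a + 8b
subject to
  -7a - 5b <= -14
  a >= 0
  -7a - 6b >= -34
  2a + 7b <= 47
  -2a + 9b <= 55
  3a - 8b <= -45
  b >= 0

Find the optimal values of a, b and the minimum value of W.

a = 0, b = 45/8, minimum W = 45

Vertices and W = 2a + 8b:
  (0, 17/3) → W = 136/3
  (0, 45/8) → W = 45
  (1/37, 417/74) → W = 1670/37

The binding constraints are a = 0 and 3a - 8b = -45.
Solving simultaneously gives a = 0, b = 45/8.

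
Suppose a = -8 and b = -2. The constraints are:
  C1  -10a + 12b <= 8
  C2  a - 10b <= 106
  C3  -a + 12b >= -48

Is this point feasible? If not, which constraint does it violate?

Constraint C1: -10a + 12b = 56, which is not ≤ 8. All other constraints are satisfied.

not feasible — violates C1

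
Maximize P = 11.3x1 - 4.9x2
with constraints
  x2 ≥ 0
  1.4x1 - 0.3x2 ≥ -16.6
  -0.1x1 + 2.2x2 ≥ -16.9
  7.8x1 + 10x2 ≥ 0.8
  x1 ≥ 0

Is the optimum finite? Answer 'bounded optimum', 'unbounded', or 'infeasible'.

From the feasible point (169, 0), moving in the direction (2.2, 0.1) keeps every constraint satisfied while P increases without bound.

unbounded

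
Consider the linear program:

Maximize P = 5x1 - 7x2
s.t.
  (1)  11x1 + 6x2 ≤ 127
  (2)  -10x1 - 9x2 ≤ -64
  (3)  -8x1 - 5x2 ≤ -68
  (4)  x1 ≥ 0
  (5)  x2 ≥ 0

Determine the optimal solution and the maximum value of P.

Extreme points and P = 5x1 - 7x2:
  (0, 127/6) → P = -889/6
  (127/11, 0) → P = 635/11
  (0, 68/5) → P = -476/5
  (17/2, 0) → P = 85/2

The optimum lies where 11x1 + 6x2 = 127 and x2 = 0.
Solving simultaneously gives x1 = 127/11, x2 = 0.

x1 = 127/11, x2 = 0, maximum P = 635/11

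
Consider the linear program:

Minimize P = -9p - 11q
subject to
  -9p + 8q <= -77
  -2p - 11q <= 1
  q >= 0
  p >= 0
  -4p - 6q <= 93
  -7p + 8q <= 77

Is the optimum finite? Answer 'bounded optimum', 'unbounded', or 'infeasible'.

From the feasible point (77/9, 0), moving in the direction (8, 7) keeps every constraint satisfied while P decreases without bound.

unbounded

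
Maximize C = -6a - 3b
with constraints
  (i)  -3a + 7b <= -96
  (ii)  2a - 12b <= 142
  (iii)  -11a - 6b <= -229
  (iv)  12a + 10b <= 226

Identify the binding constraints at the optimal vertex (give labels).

Feasible corners and C = -6a - 3b:
  (25, -23/3) → C = -127
  (1033/41, -313/41) → C = -5259/41
  (467/19, -131/19) → C = -2409/19

The maximum is at (467/19, -131/19). Substituting into each constraint, equality holds for (iii) and (iv); the remaining constraints have slack.

(iii) and (iv)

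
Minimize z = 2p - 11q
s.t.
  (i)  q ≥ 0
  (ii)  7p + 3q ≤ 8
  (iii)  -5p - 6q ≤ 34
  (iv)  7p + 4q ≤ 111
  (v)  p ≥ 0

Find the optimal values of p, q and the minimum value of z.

Vertices and z = 2p - 11q:
  (8/7, 0) → z = 16/7
  (0, 0) → z = 0
  (0, 8/3) → z = -88/3

The optimum lies where 7p + 3q = 8 and p = 0.
Solving simultaneously gives p = 0, q = 8/3.

p = 0, q = 8/3, minimum z = -88/3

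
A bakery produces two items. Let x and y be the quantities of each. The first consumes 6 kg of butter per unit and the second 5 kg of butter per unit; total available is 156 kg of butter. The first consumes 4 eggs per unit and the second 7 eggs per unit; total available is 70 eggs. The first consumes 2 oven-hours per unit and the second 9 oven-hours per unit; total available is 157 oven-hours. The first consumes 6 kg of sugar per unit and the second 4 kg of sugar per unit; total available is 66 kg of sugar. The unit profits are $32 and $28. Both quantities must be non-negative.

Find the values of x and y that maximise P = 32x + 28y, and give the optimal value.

x = 7, y = 6, maximum P = 392

Feasible corners and P = 32x + 28y:
  (0, 0) → P = 0
  (0, 10) → P = 280
  (11, 0) → P = 352
  (7, 6) → P = 392

The binding constraints are 4x + 7y = 70 and 6x + 4y = 66.
Solving simultaneously gives x = 7, y = 6.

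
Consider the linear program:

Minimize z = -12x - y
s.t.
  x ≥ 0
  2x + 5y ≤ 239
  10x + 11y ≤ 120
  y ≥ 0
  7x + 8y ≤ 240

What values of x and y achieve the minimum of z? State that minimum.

Extreme points and z = -12x - y:
  (0, 120/11) → z = -120/11
  (0, 0) → z = 0
  (12, 0) → z = -144

x = 12, y = 0, minimum z = -144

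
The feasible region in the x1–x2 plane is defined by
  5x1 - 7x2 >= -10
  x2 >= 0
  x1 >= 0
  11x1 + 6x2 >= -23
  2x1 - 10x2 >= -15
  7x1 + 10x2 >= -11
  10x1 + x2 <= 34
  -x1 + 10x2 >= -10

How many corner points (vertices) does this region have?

5

The feasible vertices (each the meet of two boundaries and inside every other half-plane) are:
  (0, 10/7)
  (5/36, 55/36)
  (0, 0)
  (17/5, 0)
  (325/102, 109/51)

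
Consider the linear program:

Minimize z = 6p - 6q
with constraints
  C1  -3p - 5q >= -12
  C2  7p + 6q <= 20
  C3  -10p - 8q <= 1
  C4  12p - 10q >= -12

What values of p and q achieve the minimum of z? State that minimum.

The feasible region is unbounded (it extends along (4, -5), (6, -7)), but z strictly increases along every unbounded feasible direction, so there is no improving ray and the minimum is attained at a vertex.

p = 2/3, q = 2, minimum z = -8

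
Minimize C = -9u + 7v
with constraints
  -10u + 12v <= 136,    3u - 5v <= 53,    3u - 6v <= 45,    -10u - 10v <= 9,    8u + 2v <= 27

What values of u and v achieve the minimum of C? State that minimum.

u = 14/3, v = -31/6, minimum C = -469/6

Feasible corners and C = -9u + 7v:
  (-367/55, 127/22) → C = 11051/110
  (13/29, 679/58) → C = 4519/58
  (22/5, -53/10) → C = -767/10
  (14/3, -31/6) → C = -469/6

The optimum lies where 3u - 6v = 45 and 8u + 2v = 27.
Solving simultaneously gives u = 14/3, v = -31/6.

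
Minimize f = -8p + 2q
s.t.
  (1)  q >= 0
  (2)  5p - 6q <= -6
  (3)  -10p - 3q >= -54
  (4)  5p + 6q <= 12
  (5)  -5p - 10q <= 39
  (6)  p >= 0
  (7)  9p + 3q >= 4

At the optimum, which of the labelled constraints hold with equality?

Vertices and f = -8p + 2q:
  (3/5, 3/2) → f = -9/5
  (2/23, 74/69) → f = 100/69
  (0, 2) → f = 4
  (0, 4/3) → f = 8/3

The minimum is at (3/5, 3/2). Substituting into each constraint, equality holds for (2) and (4); the remaining constraints have slack.

(2) and (4)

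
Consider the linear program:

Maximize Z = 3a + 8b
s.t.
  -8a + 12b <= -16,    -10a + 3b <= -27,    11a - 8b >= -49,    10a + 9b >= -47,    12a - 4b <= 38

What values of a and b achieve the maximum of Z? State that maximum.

a = 7/2, b = 1, maximum Z = 37/2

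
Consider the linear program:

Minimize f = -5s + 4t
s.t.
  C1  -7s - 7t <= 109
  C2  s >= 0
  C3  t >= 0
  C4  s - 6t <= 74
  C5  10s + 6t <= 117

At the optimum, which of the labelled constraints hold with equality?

C3 and C5

Corner points and f = -5s + 4t:
  (0, 0) → f = 0
  (0, 39/2) → f = 78
  (117/10, 0) → f = -117/2

The minimum is at (117/10, 0). Substituting into each constraint, equality holds for C3 and C5; the remaining constraints have slack.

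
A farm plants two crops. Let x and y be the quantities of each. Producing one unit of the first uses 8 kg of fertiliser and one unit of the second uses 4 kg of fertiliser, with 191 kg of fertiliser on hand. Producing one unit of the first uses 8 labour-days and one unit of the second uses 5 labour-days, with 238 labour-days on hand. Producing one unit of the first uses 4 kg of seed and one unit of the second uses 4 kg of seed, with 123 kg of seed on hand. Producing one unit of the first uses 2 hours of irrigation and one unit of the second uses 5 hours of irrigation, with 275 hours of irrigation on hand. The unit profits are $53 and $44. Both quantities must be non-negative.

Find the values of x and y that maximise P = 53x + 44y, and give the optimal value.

x = 17, y = 55/4, maximum P = 1506

Feasible corners and P = 53x + 44y:
  (0, 0) → P = 0
  (0, 123/4) → P = 1353
  (191/8, 0) → P = 10123/8
  (17, 55/4) → P = 1506

The binding constraints are 8x + 4y = 191 and 4x + 4y = 123.
Solving simultaneously gives x = 17, y = 55/4.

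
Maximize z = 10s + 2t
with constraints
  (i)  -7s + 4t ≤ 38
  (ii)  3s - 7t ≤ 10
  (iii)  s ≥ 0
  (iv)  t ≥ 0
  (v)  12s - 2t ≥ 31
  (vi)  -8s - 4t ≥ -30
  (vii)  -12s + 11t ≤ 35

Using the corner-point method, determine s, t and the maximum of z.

s = 125/34, t = 5/34, maximum z = 630/17

Extreme points and z = 10s + 2t:
  (10/3, 0) → z = 100/3
  (125/34, 5/34) → z = 630/17
  (31/12, 0) → z = 155/6
  (23/8, 7/4) → z = 129/4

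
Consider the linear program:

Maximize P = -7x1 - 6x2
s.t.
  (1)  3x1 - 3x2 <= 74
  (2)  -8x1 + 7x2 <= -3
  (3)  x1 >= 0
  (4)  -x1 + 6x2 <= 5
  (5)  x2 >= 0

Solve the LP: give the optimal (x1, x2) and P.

Vertices and P = -7x1 - 6x2:
  (153/5, 89/15) → P = -1249/5
  (74/3, 0) → P = -518/3
  (53/41, 43/41) → P = -629/41
  (3/8, 0) → P = -21/8

x1 = 3/8, x2 = 0, maximum P = -21/8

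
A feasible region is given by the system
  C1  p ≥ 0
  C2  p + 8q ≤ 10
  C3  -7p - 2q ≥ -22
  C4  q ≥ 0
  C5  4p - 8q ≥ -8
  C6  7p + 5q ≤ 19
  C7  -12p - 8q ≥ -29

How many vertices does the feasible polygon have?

5

Intersecting each pair of boundary lines and keeping only the points that satisfy every inequality leaves:
  (0, 0)
  (0, 1)
  (2/5, 6/5)
  (19/11, 91/88)
  (29/12, 0)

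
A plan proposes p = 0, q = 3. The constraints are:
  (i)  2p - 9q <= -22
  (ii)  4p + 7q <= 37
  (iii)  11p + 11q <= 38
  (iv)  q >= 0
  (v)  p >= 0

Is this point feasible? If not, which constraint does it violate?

feasible

(i): -27 ≤ -22 ✓
(ii): 21 ≤ 37 ✓
(iii): 33 ≤ 38 ✓
(iv): 3 ≥ 0 ✓
(v): 0 ≥ 0 ✓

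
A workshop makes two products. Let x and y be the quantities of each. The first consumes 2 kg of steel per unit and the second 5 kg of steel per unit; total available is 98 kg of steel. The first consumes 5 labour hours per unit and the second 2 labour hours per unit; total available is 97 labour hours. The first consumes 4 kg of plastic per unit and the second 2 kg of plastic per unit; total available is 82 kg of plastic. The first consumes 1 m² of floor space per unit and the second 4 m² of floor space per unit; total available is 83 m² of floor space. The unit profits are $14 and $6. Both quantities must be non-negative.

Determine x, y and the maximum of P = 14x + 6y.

x = 15, y = 11, maximum P = 276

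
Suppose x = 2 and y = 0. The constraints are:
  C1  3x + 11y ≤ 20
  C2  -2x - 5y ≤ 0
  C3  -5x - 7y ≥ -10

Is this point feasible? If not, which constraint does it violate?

feasible

C1: 6 ≤ 20 ✓
C2: -4 ≤ 0 ✓
C3: -10 ≥ -10 ✓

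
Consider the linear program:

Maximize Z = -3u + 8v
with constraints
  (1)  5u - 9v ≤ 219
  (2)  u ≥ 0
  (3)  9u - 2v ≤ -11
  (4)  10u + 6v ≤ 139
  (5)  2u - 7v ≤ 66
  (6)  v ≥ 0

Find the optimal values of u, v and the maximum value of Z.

u = 0, v = 139/6, maximum Z = 556/3

Feasible corners and Z = -3u + 8v:
  (0, 11/2) → Z = 44
  (0, 139/6) → Z = 556/3
  (106/37, 1361/74) → Z = 5126/37

At the optimal vertex, u = 0 and 10u + 6v = 139.
Solving simultaneously gives u = 0, v = 139/6.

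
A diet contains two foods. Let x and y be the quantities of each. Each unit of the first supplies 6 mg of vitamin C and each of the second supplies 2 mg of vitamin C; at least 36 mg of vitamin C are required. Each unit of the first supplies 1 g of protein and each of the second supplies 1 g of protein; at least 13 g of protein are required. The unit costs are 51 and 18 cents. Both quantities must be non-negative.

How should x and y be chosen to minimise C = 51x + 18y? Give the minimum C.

Feasible corners and C = 51x + 18y:
  (0, 18) → C = 324
  (13, 0) → C = 663
  (5/2, 21/2) → C = 633/2
The feasible region is unbounded (it extends along (0, 1), (1, 0)), but C strictly increases along every unbounded feasible direction, so there is no improving ray and the minimum is attained at a vertex.

x = 5/2, y = 21/2, minimum C = 633/2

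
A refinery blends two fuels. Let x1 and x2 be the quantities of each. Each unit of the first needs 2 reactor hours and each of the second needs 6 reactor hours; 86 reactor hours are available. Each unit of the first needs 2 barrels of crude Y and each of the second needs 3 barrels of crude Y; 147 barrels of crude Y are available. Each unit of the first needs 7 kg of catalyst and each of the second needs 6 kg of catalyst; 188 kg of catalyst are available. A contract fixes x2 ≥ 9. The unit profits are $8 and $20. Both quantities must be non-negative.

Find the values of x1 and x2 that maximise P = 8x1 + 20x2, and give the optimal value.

Extreme points and P = 8x1 + 20x2:
  (0, 43/3) → P = 860/3
  (0, 9) → P = 180
  (16, 9) → P = 308

x1 = 16, x2 = 9, maximum P = 308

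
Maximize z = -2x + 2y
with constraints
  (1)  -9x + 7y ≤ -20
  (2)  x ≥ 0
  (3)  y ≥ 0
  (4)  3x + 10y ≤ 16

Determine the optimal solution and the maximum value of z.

Vertices and z = -2x + 2y:
  (20/9, 0) → z = -40/9
  (104/37, 28/37) → z = -152/37
  (16/3, 0) → z = -32/3

x = 104/37, y = 28/37, maximum z = -152/37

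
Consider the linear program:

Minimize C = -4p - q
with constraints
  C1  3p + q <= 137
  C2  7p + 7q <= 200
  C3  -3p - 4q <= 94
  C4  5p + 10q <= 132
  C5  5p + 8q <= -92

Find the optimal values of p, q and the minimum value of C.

p = 214/3, q = -77, minimum C = -625/3

Vertices and C = -4p - q:
  (214/3, -77) → C = -625/3
  (1188/19, -961/19) → C = -3791/19
  (-96, 97/2) → C = 671/2

The optimum lies where 3p + q = 137 and -3p - 4q = 94.
Solving simultaneously gives p = 214/3, q = -77.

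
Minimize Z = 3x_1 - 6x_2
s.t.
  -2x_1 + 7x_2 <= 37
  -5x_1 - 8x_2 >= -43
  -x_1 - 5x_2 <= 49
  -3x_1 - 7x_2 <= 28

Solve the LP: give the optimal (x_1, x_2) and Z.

x_1 = -13, x_2 = 11/7, minimum Z = -339/7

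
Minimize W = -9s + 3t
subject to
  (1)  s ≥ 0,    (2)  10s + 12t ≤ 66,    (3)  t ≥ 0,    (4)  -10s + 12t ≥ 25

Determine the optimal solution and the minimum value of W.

s = 41/20, t = 91/24, minimum W = -283/40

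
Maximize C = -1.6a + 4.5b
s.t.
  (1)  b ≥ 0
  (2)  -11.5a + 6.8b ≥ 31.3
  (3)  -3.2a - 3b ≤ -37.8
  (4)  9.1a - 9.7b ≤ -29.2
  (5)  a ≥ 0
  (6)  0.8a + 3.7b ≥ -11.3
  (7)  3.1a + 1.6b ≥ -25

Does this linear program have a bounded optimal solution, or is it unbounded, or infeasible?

unbounded

From the feasible point (8157/2813, 26743/2813), moving in the direction (0, 1) keeps every constraint satisfied while C increases without bound.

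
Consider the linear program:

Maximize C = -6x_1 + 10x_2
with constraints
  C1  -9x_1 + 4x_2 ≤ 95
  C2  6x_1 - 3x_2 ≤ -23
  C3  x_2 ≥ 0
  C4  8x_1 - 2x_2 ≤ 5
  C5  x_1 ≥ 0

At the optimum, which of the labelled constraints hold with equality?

Extreme points and C = -6x_1 + 10x_2:
  (15, 115/2) → C = 485
  (0, 95/4) → C = 475/2
  (61/12, 107/6) → C = 887/6
  (0, 23/3) → C = 230/3

The maximum is at (15, 115/2). Substituting into each constraint, equality holds for C1 and C4; the remaining constraints have slack.

C1 and C4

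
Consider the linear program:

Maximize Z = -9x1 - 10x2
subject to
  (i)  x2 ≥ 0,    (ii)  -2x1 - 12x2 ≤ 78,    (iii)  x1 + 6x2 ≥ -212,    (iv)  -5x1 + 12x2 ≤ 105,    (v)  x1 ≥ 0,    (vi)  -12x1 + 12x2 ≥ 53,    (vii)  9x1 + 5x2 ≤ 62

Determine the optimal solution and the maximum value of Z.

x1 = 0, x2 = 53/12, maximum Z = -265/6

Vertices and Z = -9x1 - 10x2:
  (0, 35/4) → Z = -175/2
  (219/133, 1255/133) → Z = -14521/133
  (0, 53/12) → Z = -265/6
  (479/168, 407/56) → Z = -5507/56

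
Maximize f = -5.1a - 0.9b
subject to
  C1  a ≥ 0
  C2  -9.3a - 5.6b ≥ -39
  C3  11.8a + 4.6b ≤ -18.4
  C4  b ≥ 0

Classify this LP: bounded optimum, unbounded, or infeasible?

infeasible

The boundaries a = 0 and -9.3a - 5.6b = -39 meet at (0, 195/28), but that point violates 11.8a + 4.6b ≤ -18.4. Every candidate vertex is excluded by some other constraint, so the feasible region is empty.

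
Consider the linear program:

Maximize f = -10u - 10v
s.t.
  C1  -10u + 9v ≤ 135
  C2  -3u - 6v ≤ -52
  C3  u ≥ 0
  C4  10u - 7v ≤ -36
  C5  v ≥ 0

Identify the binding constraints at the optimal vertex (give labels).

Vertices and f = -10u - 10v:
  (0, 15) → f = -150
  (621/20, 99/2) → f = -1611/2
  (0, 26/3) → f = -260/3
  (148/81, 628/81) → f = -7760/81

The maximum is at (0, 26/3). Substituting into each constraint, equality holds for C2 and C3; the remaining constraints have slack.

C2 and C3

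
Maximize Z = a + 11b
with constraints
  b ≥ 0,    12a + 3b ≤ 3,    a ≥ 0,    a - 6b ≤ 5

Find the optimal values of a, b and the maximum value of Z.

a = 0, b = 1, maximum Z = 11

Extreme points and Z = a + 11b:
  (1/4, 0) → Z = 1/4
  (0, 0) → Z = 0
  (0, 1) → Z = 11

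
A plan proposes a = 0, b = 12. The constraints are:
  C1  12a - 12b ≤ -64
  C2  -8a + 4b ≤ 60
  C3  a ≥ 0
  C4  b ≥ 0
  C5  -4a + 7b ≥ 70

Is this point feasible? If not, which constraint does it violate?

feasible

C1: -144 ≤ -64 ✓
C2: 48 ≤ 60 ✓
C3: 0 ≥ 0 ✓
C4: 12 ≥ 0 ✓
C5: 84 ≥ 70 ✓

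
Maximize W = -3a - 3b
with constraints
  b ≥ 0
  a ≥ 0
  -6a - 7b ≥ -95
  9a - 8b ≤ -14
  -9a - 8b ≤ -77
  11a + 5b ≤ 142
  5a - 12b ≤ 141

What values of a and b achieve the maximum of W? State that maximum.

a = 7/2, b = 91/16, maximum W = -441/16

Extreme points and W = -3a - 3b:
  (0, 95/7) → W = -285/7
  (0, 77/8) → W = -231/8
  (662/111, 313/37) → W = -1601/37
  (7/2, 91/16) → W = -441/16

The binding constraints are 9a - 8b = -14 and -9a - 8b = -77.
Solving simultaneously gives a = 7/2, b = 91/16.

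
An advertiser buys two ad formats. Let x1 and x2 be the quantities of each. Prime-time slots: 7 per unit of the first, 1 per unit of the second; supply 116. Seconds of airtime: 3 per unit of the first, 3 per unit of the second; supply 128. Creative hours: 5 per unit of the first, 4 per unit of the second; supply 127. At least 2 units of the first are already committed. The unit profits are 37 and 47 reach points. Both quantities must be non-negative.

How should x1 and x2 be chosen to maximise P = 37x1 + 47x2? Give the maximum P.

Extreme points and P = 37x1 + 47x2:
  (116/7, 0) → P = 4292/7
  (2, 0) → P = 74
  (337/23, 309/23) → P = 26992/23
  (2, 117/4) → P = 5795/4

x1 = 2, x2 = 117/4, maximum P = 5795/4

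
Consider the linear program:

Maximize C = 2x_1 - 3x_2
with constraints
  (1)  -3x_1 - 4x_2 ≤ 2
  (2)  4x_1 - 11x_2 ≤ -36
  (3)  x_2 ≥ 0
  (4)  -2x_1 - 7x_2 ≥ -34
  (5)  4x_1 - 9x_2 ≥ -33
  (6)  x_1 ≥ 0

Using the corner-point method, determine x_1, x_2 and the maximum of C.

x_1 = 61/25, x_2 = 104/25, maximum C = -38/5

Corner points and C = 2x_1 - 3x_2:
  (61/25, 104/25) → C = -38/5
  (0, 36/11) → C = -108/11
  (75/46, 101/23) → C = -228/23
  (0, 11/3) → C = -11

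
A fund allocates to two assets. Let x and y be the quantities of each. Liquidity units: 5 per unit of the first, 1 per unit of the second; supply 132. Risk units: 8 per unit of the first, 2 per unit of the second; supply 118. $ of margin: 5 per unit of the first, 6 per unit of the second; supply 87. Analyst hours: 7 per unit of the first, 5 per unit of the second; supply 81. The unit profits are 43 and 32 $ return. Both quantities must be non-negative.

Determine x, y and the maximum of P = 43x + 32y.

x = 3, y = 12, maximum P = 513

Extreme points and P = 43x + 32y:
  (0, 0) → P = 0
  (0, 29/2) → P = 464
  (81/7, 0) → P = 3483/7
  (3, 12) → P = 513

The optimum lies where 5x + 6y = 87 and 7x + 5y = 81.
Solving simultaneously gives x = 3, y = 12.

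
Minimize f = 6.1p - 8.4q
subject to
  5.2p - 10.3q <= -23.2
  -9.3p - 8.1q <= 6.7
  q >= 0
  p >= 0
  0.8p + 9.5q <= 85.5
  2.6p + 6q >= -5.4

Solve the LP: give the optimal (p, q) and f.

The binding constraints are p = 0 and 0.8p + 9.5q = 85.5.
Solving simultaneously gives p = 0, q = 9.

p = 0, q = 9, minimum f = -75.6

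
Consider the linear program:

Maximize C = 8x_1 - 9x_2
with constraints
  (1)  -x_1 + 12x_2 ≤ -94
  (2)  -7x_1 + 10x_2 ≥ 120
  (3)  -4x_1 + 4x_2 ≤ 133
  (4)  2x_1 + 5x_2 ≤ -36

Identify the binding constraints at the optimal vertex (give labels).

(1) and (2)

Corner points and C = 8x_1 - 9x_2:
  (-1190/37, -389/37) → C = -6019/37
  (-493/11, -509/44) → C = -11195/44
  (-425/6, -451/12) → C = -2741/12

The maximum is at (-1190/37, -389/37). Substituting into each constraint, equality holds for (1) and (2); the remaining constraints have slack.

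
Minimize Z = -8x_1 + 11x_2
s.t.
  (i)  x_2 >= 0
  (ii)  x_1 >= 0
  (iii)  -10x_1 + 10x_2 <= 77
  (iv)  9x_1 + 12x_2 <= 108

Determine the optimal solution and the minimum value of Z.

Corner points and Z = -8x_1 + 11x_2:
  (0, 0) → Z = 0
  (12, 0) → Z = -96
  (0, 77/10) → Z = 847/10
  (26/35, 591/70) → Z = 1217/14

The optimum lies where x_2 = 0 and 9x_1 + 12x_2 = 108.
Solving simultaneously gives x_1 = 12, x_2 = 0.

x_1 = 12, x_2 = 0, minimum Z = -96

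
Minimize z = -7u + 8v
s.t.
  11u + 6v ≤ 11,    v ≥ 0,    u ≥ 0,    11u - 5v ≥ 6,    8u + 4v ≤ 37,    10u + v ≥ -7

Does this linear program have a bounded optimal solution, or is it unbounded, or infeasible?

Corner points and z = -7u + 8v:
  (1, 0) → z = -7
  (91/121, 5/11) → z = -197/121
  (6/11, 0) → z = -42/11
The feasible region has finitely many vertices and no improving ray; the minimum is -7 at (1, 0).

bounded optimum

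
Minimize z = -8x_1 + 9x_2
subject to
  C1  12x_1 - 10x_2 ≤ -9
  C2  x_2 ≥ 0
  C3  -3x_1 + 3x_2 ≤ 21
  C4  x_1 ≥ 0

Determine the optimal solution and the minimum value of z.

Corner points and z = -8x_1 + 9x_2:
  (61/2, 75/2) → z = 187/2
  (0, 9/10) → z = 81/10
  (0, 7) → z = 63

x_1 = 0, x_2 = 9/10, minimum z = 81/10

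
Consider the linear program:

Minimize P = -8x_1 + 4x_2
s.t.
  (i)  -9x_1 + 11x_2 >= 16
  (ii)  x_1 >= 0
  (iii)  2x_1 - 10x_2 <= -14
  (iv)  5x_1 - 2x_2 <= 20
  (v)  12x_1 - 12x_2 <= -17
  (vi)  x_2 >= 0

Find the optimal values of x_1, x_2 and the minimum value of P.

Feasible corners and P = -8x_1 + 4x_2:
  (0, 16/11) → P = 64/11
  (5/24, 13/8) → P = 29/6
  (137/18, 325/36) → P = -223/9
The feasible region is unbounded (it extends along (0, 1), (2, 5)), but P strictly increases along every unbounded feasible direction, so there is no improving ray and the minimum is attained at a vertex.

At the optimal vertex, 5x_1 - 2x_2 = 20 and 12x_1 - 12x_2 = -17.
Solving simultaneously gives x_1 = 137/18, x_2 = 325/36.

x_1 = 137/18, x_2 = 325/36, minimum P = -223/9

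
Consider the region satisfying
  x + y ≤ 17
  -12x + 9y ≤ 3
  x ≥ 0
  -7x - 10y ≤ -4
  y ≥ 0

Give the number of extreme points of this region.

4

Of the 10 pairwise boundary intersections, those satisfying every inequality are:
  (50/7, 69/7)
  (17, 0)
  (2/61, 23/61)
  (4/7, 0)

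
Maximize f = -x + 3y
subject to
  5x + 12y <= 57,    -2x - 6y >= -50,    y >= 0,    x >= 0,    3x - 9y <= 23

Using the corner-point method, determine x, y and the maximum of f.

x = 0, y = 19/4, maximum f = 57/4

Vertices and f = -x + 3y:
  (0, 19/4) → f = 57/4
  (263/27, 56/81) → f = -23/3
  (0, 0) → f = 0
  (23/3, 0) → f = -23/3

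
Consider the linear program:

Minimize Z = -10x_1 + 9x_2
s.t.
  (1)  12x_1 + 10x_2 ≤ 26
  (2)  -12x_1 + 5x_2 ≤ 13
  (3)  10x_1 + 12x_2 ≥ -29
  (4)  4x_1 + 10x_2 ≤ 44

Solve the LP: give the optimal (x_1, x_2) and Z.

Extreme points and Z = -10x_1 + 9x_2:
  (0, 13/5) → Z = 117/5
  (301/22, -152/11) → Z = -2873/11
  (-301/194, -109/97) → Z = 524/97

x_1 = 301/22, x_2 = -152/11, minimum Z = -2873/11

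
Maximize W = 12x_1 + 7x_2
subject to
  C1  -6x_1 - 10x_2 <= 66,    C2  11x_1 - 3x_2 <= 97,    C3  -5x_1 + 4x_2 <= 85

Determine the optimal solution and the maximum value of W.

x_1 = 643/29, x_2 = 1420/29, maximum W = 17656/29

Corner points and W = 12x_1 + 7x_2:
  (193/32, -327/32) → W = 27/32
  (-557/37, 90/37) → W = -6054/37
  (643/29, 1420/29) → W = 17656/29

The optimum lies where 11x_1 - 3x_2 = 97 and -5x_1 + 4x_2 = 85.
Solving simultaneously gives x_1 = 643/29, x_2 = 1420/29.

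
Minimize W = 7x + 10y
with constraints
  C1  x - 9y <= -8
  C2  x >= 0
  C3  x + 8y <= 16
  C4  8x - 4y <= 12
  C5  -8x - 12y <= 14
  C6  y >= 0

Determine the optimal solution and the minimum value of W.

Corner points and W = 7x + 10y:
  (0, 8/9) → W = 80/9
  (35/17, 19/17) → W = 435/17
  (0, 2) → W = 20
  (40/17, 29/17) → W = 570/17

x = 0, y = 8/9, minimum W = 80/9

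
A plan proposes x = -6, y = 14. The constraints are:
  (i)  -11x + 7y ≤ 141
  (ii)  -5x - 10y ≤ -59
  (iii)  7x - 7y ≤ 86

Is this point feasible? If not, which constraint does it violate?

not feasible — violates (i)

Constraint (i): -11x + 7y = 164, which is not ≤ 141. All other constraints are satisfied.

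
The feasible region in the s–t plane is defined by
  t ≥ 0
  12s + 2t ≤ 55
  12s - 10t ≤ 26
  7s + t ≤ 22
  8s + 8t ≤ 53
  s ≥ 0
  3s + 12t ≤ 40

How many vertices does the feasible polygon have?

Of the 21 pairwise boundary intersections, those satisfying every inequality are:
  (13/6, 0)
  (0, 0)
  (3, 1)
  (224/81, 214/81)
  (0, 10/3)

5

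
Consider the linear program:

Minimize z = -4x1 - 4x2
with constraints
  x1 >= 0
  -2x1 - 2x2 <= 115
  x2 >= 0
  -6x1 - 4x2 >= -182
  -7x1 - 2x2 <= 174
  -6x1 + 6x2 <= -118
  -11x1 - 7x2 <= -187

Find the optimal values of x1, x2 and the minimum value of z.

Corner points and z = -4x1 - 4x2:
  (91/3, 0) → z = -364/3
  (59/3, 0) → z = -236/3
  (391/15, 32/5) → z = -1948/15

At the optimal vertex, -6x1 - 4x2 = -182 and -6x1 + 6x2 = -118.
Solving simultaneously gives x1 = 391/15, x2 = 32/5.

x1 = 391/15, x2 = 32/5, minimum z = -1948/15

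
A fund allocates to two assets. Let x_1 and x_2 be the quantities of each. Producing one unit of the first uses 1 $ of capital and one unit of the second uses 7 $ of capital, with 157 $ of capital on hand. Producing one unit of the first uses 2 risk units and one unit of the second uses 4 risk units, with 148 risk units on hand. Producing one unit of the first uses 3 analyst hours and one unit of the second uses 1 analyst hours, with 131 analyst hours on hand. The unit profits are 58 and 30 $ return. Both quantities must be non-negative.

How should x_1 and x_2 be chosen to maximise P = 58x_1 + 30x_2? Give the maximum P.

x_1 = 38, x_2 = 17, maximum P = 2714

Extreme points and P = 58x_1 + 30x_2:
  (0, 0) → P = 0
  (0, 157/7) → P = 4710/7
  (131/3, 0) → P = 7598/3
  (38, 17) → P = 2714

The optimum lies where x_1 + 7x_2 = 157 and 3x_1 + x_2 = 131.
Solving simultaneously gives x_1 = 38, x_2 = 17.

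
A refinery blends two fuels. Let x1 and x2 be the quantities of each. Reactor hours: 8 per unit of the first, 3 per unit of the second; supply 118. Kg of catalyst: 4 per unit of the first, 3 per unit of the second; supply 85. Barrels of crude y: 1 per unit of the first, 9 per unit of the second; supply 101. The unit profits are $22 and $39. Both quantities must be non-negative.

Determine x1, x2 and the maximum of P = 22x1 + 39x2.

The optimum lies where 8x1 + 3x2 = 118 and x1 + 9x2 = 101.
Solving simultaneously gives x1 = 11, x2 = 10.

x1 = 11, x2 = 10, maximum P = 632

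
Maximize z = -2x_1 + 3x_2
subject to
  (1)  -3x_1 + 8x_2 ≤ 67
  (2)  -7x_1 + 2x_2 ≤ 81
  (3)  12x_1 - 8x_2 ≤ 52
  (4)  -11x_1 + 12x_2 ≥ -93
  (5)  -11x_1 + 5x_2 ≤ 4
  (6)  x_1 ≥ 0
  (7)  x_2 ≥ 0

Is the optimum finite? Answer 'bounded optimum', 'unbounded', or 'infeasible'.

bounded optimum

Corner points and z = -2x_1 + 3x_2:
  (119/9, 40/3) → z = 122/9
  (303/73, 725/73) → z = 1569/73
  (13/3, 0) → z = -26/3
  (0, 4/5) → z = 12/5
  (0, 0) → z = 0
The feasible region has finitely many vertices and no improving ray; the maximum is 1569/73 at (303/73, 725/73).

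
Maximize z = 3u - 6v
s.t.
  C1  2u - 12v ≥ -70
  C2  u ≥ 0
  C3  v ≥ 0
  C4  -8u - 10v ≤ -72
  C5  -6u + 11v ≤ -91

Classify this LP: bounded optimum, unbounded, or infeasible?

From the feasible point (931/25, 301/25), moving in the direction (12, 2) keeps every constraint satisfied while z increases without bound.

unbounded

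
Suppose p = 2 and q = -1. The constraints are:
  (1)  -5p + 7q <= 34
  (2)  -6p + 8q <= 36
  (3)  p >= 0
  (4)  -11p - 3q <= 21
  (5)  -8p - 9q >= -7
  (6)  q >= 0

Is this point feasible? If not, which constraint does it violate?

Constraint (6): q = -1, which is not ≥ 0. All other constraints are satisfied.

not feasible — violates (6)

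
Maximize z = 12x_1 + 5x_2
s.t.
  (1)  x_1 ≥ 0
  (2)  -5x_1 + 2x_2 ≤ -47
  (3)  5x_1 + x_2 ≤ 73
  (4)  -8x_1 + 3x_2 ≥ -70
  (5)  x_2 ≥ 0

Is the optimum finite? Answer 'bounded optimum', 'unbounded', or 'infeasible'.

infeasible

The boundaries x_1 = 0 and 5x_1 + x_2 = 73 meet at (0, 73), but that point violates -5x_1 + 2x_2 ≤ -47. Every candidate vertex is excluded by some other constraint, so the feasible region is empty.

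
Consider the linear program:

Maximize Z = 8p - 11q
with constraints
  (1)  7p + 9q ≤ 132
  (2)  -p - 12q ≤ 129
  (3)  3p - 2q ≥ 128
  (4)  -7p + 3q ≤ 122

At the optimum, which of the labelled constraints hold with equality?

(1) and (2)

Feasible corners and Z = 8p - 11q:
  (183/5, -69/5) → Z = 2223/5
  (1416/41, -500/41) → Z = 16828/41
  (639/19, -515/38) → Z = 15889/38

The maximum is at (183/5, -69/5). Substituting into each constraint, equality holds for (1) and (2); the remaining constraints have slack.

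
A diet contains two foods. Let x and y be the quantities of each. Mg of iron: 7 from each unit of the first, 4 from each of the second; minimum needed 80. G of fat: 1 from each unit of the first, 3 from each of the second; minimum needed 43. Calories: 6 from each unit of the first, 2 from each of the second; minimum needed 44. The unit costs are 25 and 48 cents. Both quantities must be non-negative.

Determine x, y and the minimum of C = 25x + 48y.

x = 4, y = 13, minimum C = 724

Feasible corners and C = 25x + 48y:
  (0, 22) → C = 1056
  (43, 0) → C = 1075
  (4, 13) → C = 724
  (8/5, 86/5) → C = 4328/5
The feasible region is unbounded (it extends along (0, 1), (1, 0)), but C strictly increases along every unbounded feasible direction, so there is no improving ray and the minimum is attained at a vertex.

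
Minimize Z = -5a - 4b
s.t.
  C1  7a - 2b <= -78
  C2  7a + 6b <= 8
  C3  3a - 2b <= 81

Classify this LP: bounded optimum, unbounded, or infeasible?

Extreme points and Z = -5a - 4b:
  (-113/14, 43/4) → Z = -37/14
  (-159/4, -801/8) → Z = 2397/4
The feasible region has finitely many vertices and no improving ray; the minimum is -37/14 at (-113/14, 43/4).

bounded optimum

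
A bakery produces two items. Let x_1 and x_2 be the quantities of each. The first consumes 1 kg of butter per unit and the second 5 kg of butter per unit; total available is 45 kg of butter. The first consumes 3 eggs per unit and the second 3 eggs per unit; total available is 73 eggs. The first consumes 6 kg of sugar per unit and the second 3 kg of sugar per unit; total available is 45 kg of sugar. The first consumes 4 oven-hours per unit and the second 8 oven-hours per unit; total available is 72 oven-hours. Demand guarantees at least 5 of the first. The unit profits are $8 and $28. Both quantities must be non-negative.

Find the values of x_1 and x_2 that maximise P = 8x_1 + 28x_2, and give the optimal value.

x_1 = 5, x_2 = 5, maximum P = 180

Extreme points and P = 8x_1 + 28x_2:
  (15/2, 0) → P = 60
  (5, 0) → P = 40
  (5, 5) → P = 180

The optimum lies where 6x_1 + 3x_2 = 45 and x_1 = 5.
Solving simultaneously gives x_1 = 5, x_2 = 5.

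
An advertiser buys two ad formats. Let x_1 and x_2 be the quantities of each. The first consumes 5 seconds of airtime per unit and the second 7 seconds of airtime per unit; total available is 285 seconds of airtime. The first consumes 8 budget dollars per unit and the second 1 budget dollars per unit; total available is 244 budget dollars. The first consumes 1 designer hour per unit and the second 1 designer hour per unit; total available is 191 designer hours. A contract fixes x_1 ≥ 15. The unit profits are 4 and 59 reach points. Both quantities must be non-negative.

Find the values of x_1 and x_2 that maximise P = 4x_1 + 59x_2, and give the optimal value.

Corner points and P = 4x_1 + 59x_2:
  (61/2, 0) → P = 122
  (15, 0) → P = 60
  (1423/51, 1060/51) → P = 22744/17
  (15, 30) → P = 1830

At the optimal vertex, 5x_1 + 7x_2 = 285 and x_1 = 15.
Solving simultaneously gives x_1 = 15, x_2 = 30.

x_1 = 15, x_2 = 30, maximum P = 1830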